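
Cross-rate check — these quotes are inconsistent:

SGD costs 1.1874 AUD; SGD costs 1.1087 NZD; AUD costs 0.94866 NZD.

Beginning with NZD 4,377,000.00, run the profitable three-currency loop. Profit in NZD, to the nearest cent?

Profitable loop is NZD → SGD → AUD → NZD:
NZD 4,377,000.00 ÷ 1.1087 = SGD 3,947,866.87
SGD 3,947,866.87 × 1.1874 = AUD 4,687,697.12
AUD 4,687,697.12 × 0.94866 = NZD 4,447,030.75
Profit = NZD 4,447,030.75 − NZD 4,377,000.00

Profit: NZD 70,030.75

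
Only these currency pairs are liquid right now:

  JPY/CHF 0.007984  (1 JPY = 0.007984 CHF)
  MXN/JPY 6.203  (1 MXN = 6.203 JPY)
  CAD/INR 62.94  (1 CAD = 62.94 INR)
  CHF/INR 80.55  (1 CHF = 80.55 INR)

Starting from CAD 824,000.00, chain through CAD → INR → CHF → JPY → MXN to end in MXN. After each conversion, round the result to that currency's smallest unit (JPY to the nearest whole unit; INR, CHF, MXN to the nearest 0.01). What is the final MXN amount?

CAD 824,000.00 × 62.94 = INR 51,862,560.00
INR 51,862,560.00 ÷ 80.55 = CHF 643,855.49
CHF 643,855.49 ÷ 0.007984 = JPY 80,643,223
JPY 80,643,223 ÷ 6.203 = MXN 13,000,680.80

MXN 13,000,680.80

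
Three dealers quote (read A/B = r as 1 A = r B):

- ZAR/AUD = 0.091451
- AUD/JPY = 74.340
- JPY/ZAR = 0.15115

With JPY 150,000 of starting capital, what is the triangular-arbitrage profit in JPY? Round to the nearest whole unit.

Profit: JPY 4,138

Profitable loop is JPY → ZAR → AUD → JPY:
JPY 150,000 × 0.15115 = ZAR 22,672.50
ZAR 22,672.50 × 0.091451 = AUD 2,073.42
AUD 2,073.42 × 74.340 = JPY 154,138
Profit = JPY 154,138 − JPY 150,000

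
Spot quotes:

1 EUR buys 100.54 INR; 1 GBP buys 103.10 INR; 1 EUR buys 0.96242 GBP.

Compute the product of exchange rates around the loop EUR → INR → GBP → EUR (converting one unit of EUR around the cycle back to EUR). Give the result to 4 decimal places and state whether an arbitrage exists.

1.0132 (arbitrage exists)

Around EUR → INR → GBP → EUR: 1 × 100.54 ÷ 103.10 ÷ 0.96242 = 1.013248
Product > 1; profitable direction is EUR → INR → GBP → EUR.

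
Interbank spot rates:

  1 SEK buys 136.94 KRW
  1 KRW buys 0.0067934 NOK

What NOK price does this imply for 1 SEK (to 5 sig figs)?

1 SEK × 136.94 = 136.94 KRW
136.94 KRW × 0.0067934 = 0.930288 NOK

SEK/NOK = 0.93029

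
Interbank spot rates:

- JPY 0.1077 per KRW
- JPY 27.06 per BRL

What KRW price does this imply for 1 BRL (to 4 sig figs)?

1 BRL × 27.06 = 27.06 JPY
27.06 JPY ÷ 0.1077 = 251.253 KRW

BRL/KRW = 251.3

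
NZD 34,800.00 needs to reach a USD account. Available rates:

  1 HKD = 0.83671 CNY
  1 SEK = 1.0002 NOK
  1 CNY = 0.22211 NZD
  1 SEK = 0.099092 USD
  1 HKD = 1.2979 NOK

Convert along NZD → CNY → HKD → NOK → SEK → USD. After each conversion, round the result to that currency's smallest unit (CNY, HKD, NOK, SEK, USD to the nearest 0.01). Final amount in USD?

USD 24,078.48

NZD 34,800.00 ÷ 0.22211 = CNY 156,679.12
CNY 156,679.12 ÷ 0.83671 = HKD 187,256.18
HKD 187,256.18 × 1.2979 = NOK 243,039.80
NOK 243,039.80 ÷ 1.0002 = SEK 242,991.20
SEK 242,991.20 × 0.099092 = USD 24,078.48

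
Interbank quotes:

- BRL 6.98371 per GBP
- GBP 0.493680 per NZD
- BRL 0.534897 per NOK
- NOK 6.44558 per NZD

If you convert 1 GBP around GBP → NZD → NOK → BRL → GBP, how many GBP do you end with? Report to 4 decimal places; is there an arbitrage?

Around GBP → NZD → NOK → BRL → GBP: 1 ÷ 0.493680 × 6.44558 × 0.534897 ÷ 6.98371 = 1.000001
Product ≈ 1 (deviation 0.000%, within rounding noise).

1.0000 (no arbitrage)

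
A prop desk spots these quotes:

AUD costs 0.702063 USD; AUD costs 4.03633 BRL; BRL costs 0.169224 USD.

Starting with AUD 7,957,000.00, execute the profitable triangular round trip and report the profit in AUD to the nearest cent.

Profitable loop is AUD → USD → BRL → AUD:
AUD 7,957,000.00 × 0.702063 = USD 5,586,315.29
USD 5,586,315.29 ÷ 0.169224 = BRL 33,011,365.36
BRL 33,011,365.36 ÷ 4.03633 = AUD 8,178,559.57
Profit = AUD 8,178,559.57 − AUD 7,957,000.00

Profit: AUD 221,559.57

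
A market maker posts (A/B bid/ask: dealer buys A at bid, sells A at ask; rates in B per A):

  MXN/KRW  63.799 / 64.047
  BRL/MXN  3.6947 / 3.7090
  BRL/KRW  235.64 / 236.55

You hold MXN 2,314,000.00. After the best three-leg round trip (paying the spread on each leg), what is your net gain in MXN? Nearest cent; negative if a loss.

Best loop MXN → KRW → BRL → MXN:
MXN 2,314,000.00 × 63.799 (sell MXN at bid) = KRW 147,630,886
KRW 147,630,886 ÷ 236.55 (buy BRL at ask) = BRL 624,100.13
BRL 624,100.13 × 3.6947 (sell BRL at bid) = MXN 2,305,862.75

Net result: MXN -8,137.25 (no profitable arbitrage after spreads)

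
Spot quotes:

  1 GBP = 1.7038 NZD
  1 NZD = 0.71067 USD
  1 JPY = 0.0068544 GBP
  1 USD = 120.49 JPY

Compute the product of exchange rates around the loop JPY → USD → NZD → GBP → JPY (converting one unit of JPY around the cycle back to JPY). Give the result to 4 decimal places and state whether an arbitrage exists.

1.0000 (no arbitrage)

Around JPY → USD → NZD → GBP → JPY: 1 ÷ 120.49 ÷ 0.71067 ÷ 1.7038 ÷ 0.0068544 = 0.999984
Product ≈ 1 (deviation 0.002%, within rounding noise).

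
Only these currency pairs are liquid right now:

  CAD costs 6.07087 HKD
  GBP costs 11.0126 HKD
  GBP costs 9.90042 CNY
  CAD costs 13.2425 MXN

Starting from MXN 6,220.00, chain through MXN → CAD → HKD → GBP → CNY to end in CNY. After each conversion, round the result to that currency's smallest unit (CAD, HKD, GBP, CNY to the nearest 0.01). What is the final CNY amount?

CNY 2,563.52

MXN 6,220.00 ÷ 13.2425 = CAD 469.70
CAD 469.70 × 6.07087 = HKD 2,851.49
HKD 2,851.49 ÷ 11.0126 = GBP 258.93
GBP 258.93 × 9.90042 = CNY 2,563.52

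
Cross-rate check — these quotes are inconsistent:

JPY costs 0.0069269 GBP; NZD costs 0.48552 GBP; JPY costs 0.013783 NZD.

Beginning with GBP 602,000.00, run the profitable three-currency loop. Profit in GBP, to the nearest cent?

Profit: GBP 21,138.42

Profitable loop is GBP → NZD → JPY → GBP:
GBP 602,000.00 ÷ 0.48552 = NZD 1,239,907.73
NZD 1,239,907.73 ÷ 0.013783 = JPY 89,959,205
JPY 89,959,205 × 0.0069269 = GBP 623,138.42
Profit = GBP 623,138.42 − GBP 602,000.00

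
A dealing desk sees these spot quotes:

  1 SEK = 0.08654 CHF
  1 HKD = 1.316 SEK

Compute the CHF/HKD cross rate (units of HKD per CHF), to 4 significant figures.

CHF/HKD = 8.781

1 CHF ÷ 0.08654 = 11.5554 SEK
11.5554 SEK ÷ 1.316 = 8.78066 HKD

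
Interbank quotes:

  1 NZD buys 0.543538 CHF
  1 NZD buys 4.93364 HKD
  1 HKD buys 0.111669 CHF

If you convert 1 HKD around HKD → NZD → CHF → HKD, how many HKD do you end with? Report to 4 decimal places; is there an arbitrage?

0.9866 (arbitrage exists)

Around HKD → NZD → CHF → HKD: 1 ÷ 4.93364 × 0.543538 ÷ 0.111669 = 0.986574
Product < 1; profitable direction is HKD → CHF → NZD → HKD.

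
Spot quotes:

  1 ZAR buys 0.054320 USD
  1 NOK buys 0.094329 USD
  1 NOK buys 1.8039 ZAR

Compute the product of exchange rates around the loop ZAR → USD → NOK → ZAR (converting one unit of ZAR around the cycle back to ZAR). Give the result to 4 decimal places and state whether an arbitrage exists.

Around ZAR → USD → NOK → ZAR: 1 × 0.054320 ÷ 0.094329 × 1.8039 = 1.038788
Product > 1; profitable direction is ZAR → USD → NOK → ZAR.

1.0388 (arbitrage exists)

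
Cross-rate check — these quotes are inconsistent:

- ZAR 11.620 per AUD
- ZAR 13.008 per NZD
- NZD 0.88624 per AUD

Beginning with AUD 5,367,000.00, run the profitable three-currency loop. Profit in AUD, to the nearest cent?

Profitable loop is AUD → ZAR → NZD → AUD:
AUD 5,367,000.00 × 11.620 = ZAR 62,364,540.00
ZAR 62,364,540.00 ÷ 13.008 = NZD 4,794,321.96
NZD 4,794,321.96 ÷ 0.88624 = AUD 5,409,733.21
Profit = AUD 5,409,733.21 − AUD 5,367,000.00

Profit: AUD 42,733.21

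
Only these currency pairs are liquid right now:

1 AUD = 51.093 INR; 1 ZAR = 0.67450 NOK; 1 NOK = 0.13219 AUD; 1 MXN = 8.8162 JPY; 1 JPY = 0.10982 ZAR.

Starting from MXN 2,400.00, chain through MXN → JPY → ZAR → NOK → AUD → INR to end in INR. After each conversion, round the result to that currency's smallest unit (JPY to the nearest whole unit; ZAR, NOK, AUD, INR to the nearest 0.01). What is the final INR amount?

INR 10,585.45

MXN 2,400.00 × 8.8162 = JPY 21,159
JPY 21,159 × 0.10982 = ZAR 2,323.68
ZAR 2,323.68 × 0.67450 = NOK 1,567.32
NOK 1,567.32 × 0.13219 = AUD 207.18
AUD 207.18 × 51.093 = INR 10,585.45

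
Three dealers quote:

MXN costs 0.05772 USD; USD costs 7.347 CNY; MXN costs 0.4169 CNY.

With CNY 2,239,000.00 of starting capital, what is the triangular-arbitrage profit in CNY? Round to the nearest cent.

Profit: CNY 38,500.92

Profitable loop is CNY → MXN → USD → CNY:
CNY 2,239,000.00 ÷ 0.4169 = MXN 5,370,592.47
MXN 5,370,592.47 × 0.05772 = USD 309,990.60
USD 309,990.60 × 7.347 = CNY 2,277,500.92
Profit = CNY 2,277,500.92 − CNY 2,239,000.00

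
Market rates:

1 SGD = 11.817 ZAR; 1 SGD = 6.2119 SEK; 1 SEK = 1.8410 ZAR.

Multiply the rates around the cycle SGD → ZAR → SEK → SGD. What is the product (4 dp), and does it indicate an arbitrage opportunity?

Around SGD → ZAR → SEK → SGD: 1 × 11.817 ÷ 1.8410 ÷ 6.2119 = 1.033306
Product > 1; profitable direction is SGD → ZAR → SEK → SGD.

1.0333 (arbitrage exists)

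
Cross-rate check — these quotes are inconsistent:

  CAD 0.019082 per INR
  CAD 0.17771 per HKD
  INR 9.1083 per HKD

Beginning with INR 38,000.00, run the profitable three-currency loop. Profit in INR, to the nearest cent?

Profitable loop is INR → HKD → CAD → INR:
INR 38,000.00 ÷ 9.1083 = HKD 4,172.02
HKD 4,172.02 × 0.17771 = CAD 741.41
CAD 741.41 ÷ 0.019082 = INR 38,853.87
Profit = INR 38,853.87 − INR 38,000.00

Profit: INR 853.87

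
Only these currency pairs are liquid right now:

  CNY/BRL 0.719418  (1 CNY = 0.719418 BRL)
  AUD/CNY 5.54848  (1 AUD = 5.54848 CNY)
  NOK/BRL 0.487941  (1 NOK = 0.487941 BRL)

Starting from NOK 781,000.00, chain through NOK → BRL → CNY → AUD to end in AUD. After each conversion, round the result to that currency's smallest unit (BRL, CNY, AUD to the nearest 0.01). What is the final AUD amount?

NOK 781,000.00 × 0.487941 = BRL 381,081.92
BRL 381,081.92 ÷ 0.719418 = CNY 529,708.63
CNY 529,708.63 ÷ 5.54848 = AUD 95,469.14

AUD 95,469.14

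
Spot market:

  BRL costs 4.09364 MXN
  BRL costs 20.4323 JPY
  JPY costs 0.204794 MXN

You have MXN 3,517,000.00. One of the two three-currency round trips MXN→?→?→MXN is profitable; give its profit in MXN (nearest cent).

Profit: MXN 77,986.02

Profitable loop is MXN → BRL → JPY → MXN:
MXN 3,517,000.00 ÷ 4.09364 = BRL 859,137.59
BRL 859,137.59 × 20.4323 = JPY 17,554,157
JPY 17,554,157 × 0.204794 = MXN 3,594,986.02
Profit = MXN 3,594,986.02 − MXN 3,517,000.00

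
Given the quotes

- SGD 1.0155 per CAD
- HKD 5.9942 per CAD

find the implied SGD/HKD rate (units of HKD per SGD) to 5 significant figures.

SGD/HKD = 5.9027

1 SGD ÷ 1.0155 = 0.984737 CAD
0.984737 CAD × 5.9942 = 5.90271 HKD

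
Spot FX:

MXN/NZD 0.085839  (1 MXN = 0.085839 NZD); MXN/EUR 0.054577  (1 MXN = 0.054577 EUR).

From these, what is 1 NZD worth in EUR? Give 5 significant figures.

1 NZD ÷ 0.085839 = 11.6497 MXN
11.6497 MXN × 0.054577 = 0.635807 EUR

NZD/EUR = 0.63581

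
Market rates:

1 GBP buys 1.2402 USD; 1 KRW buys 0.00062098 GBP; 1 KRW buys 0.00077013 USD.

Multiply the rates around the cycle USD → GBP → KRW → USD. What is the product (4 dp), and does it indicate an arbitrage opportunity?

1.0000 (no arbitrage)

Around USD → GBP → KRW → USD: 1 ÷ 1.2402 ÷ 0.00062098 × 0.00077013 = 0.999988
Product ≈ 1 (deviation 0.001%, within rounding noise).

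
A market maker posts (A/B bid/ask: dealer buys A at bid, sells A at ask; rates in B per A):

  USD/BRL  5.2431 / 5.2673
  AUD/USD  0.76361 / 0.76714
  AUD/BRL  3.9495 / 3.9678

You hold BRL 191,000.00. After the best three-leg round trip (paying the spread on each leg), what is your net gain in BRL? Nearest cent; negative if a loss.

Net profit: BRL 1,727.35

Best loop BRL → AUD → USD → BRL:
BRL 191,000.00 ÷ 3.9678 (buy AUD at ask) = AUD 48,137.51
AUD 48,137.51 × 0.76361 (sell AUD at bid) = USD 36,758.28
USD 36,758.28 × 5.2431 (sell USD at bid) = BRL 192,727.35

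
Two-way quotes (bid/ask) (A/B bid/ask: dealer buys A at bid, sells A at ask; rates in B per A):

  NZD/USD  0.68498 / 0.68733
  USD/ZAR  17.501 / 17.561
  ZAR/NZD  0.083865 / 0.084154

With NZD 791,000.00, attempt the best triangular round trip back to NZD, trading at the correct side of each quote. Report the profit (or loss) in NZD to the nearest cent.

Best loop NZD → USD → ZAR → NZD:
NZD 791,000.00 × 0.68498 (sell NZD at bid) = USD 541,819.18
USD 541,819.18 × 17.501 (sell USD at bid) = ZAR 9,482,377.47
ZAR 9,482,377.47 × 0.083865 (sell ZAR at bid) = NZD 795,239.59

Net profit: NZD 4,239.59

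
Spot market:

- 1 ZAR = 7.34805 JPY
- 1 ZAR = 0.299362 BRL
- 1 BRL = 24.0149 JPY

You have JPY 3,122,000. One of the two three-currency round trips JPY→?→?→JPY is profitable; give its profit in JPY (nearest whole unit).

Profitable loop is JPY → BRL → ZAR → JPY:
JPY 3,122,000 ÷ 24.0149 = BRL 130,002.62
BRL 130,002.62 ÷ 0.299362 = ZAR 434,265.62
ZAR 434,265.62 × 7.34805 = JPY 3,191,005
Profit = JPY 3,191,005 − JPY 3,122,000

Profit: JPY 69,005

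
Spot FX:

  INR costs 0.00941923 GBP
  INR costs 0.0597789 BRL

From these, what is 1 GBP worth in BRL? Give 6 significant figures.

1 GBP ÷ 0.00941923 = 106.166 INR
106.166 INR × 0.0597789 = 6.34647 BRL

GBP/BRL = 6.34647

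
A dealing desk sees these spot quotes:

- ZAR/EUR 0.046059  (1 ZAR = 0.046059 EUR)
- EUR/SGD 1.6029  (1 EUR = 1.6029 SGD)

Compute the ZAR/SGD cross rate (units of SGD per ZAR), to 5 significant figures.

1 ZAR × 0.046059 = 0.046059 EUR
0.046059 EUR × 1.6029 = 0.073828 SGD

ZAR/SGD = 0.073828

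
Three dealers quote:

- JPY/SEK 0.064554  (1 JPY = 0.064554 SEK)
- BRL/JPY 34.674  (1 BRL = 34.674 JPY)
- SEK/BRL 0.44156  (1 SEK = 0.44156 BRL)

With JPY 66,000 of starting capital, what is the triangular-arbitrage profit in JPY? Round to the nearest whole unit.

Profit: JPY 777

Profitable loop is JPY → BRL → SEK → JPY:
JPY 66,000 ÷ 34.674 = BRL 1,903.44
BRL 1,903.44 ÷ 0.44156 = SEK 4,310.72
SEK 4,310.72 ÷ 0.064554 = JPY 66,777
Profit = JPY 66,777 − JPY 66,000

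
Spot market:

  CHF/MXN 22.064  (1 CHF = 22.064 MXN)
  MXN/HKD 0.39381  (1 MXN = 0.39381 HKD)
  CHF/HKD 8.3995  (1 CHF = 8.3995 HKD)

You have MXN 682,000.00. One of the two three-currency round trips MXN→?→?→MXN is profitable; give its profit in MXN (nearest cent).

Profitable loop is MXN → HKD → CHF → MXN:
MXN 682,000.00 × 0.39381 = HKD 268,578.42
HKD 268,578.42 ÷ 8.3995 = CHF 31,975.52
CHF 31,975.52 × 22.064 = MXN 705,507.98
Profit = MXN 705,507.98 − MXN 682,000.00

Profit: MXN 23,507.98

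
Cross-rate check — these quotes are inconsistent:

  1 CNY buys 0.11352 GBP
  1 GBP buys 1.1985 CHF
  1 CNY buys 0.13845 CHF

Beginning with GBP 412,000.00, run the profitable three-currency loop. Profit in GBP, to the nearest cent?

Profitable loop is GBP → CNY → CHF → GBP:
GBP 412,000.00 ÷ 0.11352 = CNY 3,629,316.42
CNY 3,629,316.42 × 0.13845 = CHF 502,478.86
CHF 502,478.86 ÷ 1.1985 = GBP 419,256.45
Profit = GBP 419,256.45 − GBP 412,000.00

Profit: GBP 7,256.45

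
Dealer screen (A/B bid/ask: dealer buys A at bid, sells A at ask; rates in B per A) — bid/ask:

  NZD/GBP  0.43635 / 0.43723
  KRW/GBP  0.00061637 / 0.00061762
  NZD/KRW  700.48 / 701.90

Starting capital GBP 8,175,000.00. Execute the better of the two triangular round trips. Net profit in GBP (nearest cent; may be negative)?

Net profit: GBP 53,603.73

Best loop GBP → KRW → NZD → GBP:
GBP 8,175,000.00 ÷ 0.00061762 (buy KRW at ask) = KRW 13,236,294,161
KRW 13,236,294,161 ÷ 701.90 (buy NZD at ask) = NZD 18,857,806.19
NZD 18,857,806.19 × 0.43635 (sell NZD at bid) = GBP 8,228,603.73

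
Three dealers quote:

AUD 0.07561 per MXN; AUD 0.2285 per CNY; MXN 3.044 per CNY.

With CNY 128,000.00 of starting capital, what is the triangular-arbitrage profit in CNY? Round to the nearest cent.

Profitable loop is CNY → MXN → AUD → CNY:
CNY 128,000.00 × 3.044 = MXN 389,632.00
MXN 389,632.00 × 0.07561 = AUD 29,460.08
AUD 29,460.08 ÷ 0.2285 = CNY 128,928.12
Profit = CNY 128,928.12 − CNY 128,000.00

Profit: CNY 928.12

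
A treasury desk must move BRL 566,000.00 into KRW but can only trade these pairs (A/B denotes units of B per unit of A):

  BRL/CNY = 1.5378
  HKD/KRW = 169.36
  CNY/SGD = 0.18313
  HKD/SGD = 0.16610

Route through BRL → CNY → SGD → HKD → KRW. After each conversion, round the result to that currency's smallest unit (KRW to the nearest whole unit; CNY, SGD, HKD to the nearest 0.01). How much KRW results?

KRW 162,523,811

BRL 566,000.00 × 1.5378 = CNY 870,394.80
CNY 870,394.80 × 0.18313 = SGD 159,395.40
SGD 159,395.40 ÷ 0.16610 = HKD 959,635.16
HKD 959,635.16 × 169.36 = KRW 162,523,811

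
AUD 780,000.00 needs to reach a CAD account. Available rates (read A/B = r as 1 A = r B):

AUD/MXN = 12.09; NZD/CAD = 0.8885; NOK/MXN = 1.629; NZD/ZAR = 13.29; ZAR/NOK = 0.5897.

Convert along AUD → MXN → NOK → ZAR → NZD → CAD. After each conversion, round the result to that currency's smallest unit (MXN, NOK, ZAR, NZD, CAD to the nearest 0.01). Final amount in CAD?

CAD 656,298.10

AUD 780,000.00 × 12.09 = MXN 9,430,200.00
MXN 9,430,200.00 ÷ 1.629 = NOK 5,788,950.28
NOK 5,788,950.28 ÷ 0.5897 = ZAR 9,816,771.71
ZAR 9,816,771.71 ÷ 13.29 = NZD 738,658.52
NZD 738,658.52 × 0.8885 = CAD 656,298.10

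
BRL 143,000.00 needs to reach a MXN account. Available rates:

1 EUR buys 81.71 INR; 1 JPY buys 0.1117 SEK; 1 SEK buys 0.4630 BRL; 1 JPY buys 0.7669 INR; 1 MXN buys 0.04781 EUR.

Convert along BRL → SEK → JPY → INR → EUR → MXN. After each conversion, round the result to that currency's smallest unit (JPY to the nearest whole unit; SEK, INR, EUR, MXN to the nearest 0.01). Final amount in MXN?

BRL 143,000.00 ÷ 0.4630 = SEK 308,855.29
SEK 308,855.29 ÷ 0.1117 = JPY 2,765,043
JPY 2,765,043 × 0.7669 = INR 2,120,511.48
INR 2,120,511.48 ÷ 81.71 = EUR 25,951.68
EUR 25,951.68 ÷ 0.04781 = MXN 542,808.62

MXN 542,808.62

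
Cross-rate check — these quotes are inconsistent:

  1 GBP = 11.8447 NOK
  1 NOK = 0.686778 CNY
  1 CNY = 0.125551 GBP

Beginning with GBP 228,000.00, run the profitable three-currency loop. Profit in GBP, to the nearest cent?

Profitable loop is GBP → NOK → CNY → GBP:
GBP 228,000.00 × 11.8447 = NOK 2,700,591.60
NOK 2,700,591.60 × 0.686778 = CNY 1,854,706.90
CNY 1,854,706.90 × 0.125551 = GBP 232,860.31
Profit = GBP 232,860.31 − GBP 228,000.00

Profit: GBP 4,860.31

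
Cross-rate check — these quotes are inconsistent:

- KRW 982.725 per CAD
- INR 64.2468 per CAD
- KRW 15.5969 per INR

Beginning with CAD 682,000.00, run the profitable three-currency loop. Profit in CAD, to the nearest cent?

Profitable loop is CAD → INR → KRW → CAD:
CAD 682,000.00 × 64.2468 = INR 43,816,317.60
INR 43,816,317.60 × 15.5969 = KRW 683,398,724
KRW 683,398,724 ÷ 982.725 = CAD 695,411.97
Profit = CAD 695,411.97 − CAD 682,000.00

Profit: CAD 13,411.97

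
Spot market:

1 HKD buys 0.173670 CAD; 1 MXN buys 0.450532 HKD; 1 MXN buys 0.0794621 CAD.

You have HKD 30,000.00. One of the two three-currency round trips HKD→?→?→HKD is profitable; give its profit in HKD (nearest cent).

Profit: HKD 467.08

Profitable loop is HKD → MXN → CAD → HKD:
HKD 30,000.00 ÷ 0.450532 = MXN 66,587.94
MXN 66,587.94 × 0.0794621 = CAD 5,291.22
CAD 5,291.22 ÷ 0.173670 = HKD 30,467.08
Profit = HKD 30,467.08 − HKD 30,000.00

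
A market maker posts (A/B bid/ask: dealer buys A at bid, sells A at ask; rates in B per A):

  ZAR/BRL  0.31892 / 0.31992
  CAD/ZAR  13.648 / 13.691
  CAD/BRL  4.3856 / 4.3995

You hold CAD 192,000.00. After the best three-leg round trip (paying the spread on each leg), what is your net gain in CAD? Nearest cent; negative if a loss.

Net profit: CAD 244.39

Best loop CAD → BRL → ZAR → CAD:
CAD 192,000.00 × 4.3856 (sell CAD at bid) = BRL 842,035.20
BRL 842,035.20 ÷ 0.31992 (buy ZAR at ask) = ZAR 2,632,018.00
ZAR 2,632,018.00 ÷ 13.691 (buy CAD at ask) = CAD 192,244.39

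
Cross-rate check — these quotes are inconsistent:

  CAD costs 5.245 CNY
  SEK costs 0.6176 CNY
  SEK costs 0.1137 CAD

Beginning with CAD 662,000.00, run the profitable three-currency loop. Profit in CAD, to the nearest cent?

Profit: CAD 23,581.86

Profitable loop is CAD → SEK → CNY → CAD:
CAD 662,000.00 ÷ 0.1137 = SEK 5,822,339.49
SEK 5,822,339.49 × 0.6176 = CNY 3,595,876.87
CNY 3,595,876.87 ÷ 5.245 = CAD 685,581.86
Profit = CAD 685,581.86 − CAD 662,000.00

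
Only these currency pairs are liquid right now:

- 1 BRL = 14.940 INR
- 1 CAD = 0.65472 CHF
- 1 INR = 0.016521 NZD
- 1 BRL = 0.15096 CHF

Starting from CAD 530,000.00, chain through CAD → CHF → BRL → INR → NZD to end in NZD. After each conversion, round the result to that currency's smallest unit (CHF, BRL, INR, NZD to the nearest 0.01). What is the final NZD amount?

CAD 530,000.00 × 0.65472 = CHF 347,001.60
CHF 347,001.60 ÷ 0.15096 = BRL 2,298,632.75
BRL 2,298,632.75 × 14.940 = INR 34,341,573.28
INR 34,341,573.28 × 0.016521 = NZD 567,357.13

NZD 567,357.13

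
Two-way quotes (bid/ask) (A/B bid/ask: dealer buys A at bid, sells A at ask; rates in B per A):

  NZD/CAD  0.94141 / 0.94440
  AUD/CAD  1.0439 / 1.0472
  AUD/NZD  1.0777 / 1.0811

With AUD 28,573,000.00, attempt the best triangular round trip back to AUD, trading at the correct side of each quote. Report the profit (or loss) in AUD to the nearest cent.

Net profit: AUD 641,125.66

Best loop AUD → CAD → NZD → AUD:
AUD 28,573,000.00 × 1.0439 (sell AUD at bid) = CAD 29,827,354.70
CAD 29,827,354.70 ÷ 0.94440 (buy NZD at ask) = NZD 31,583,391.25
NZD 31,583,391.25 ÷ 1.0811 (buy AUD at ask) = AUD 29,214,125.66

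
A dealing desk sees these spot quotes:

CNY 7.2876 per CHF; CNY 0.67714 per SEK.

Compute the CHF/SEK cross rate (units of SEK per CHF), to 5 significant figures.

1 CHF × 7.2876 = 7.2876 CNY
7.2876 CNY ÷ 0.67714 = 10.7623 SEK

CHF/SEK = 10.762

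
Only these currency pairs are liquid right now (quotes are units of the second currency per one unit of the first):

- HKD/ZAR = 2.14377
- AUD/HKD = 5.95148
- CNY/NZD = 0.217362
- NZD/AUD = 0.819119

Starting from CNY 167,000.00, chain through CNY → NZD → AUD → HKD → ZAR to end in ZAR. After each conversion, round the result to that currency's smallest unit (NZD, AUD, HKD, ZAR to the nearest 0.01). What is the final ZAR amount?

ZAR 379,358.86

CNY 167,000.00 × 0.217362 = NZD 36,299.45
NZD 36,299.45 × 0.819119 = AUD 29,733.57
AUD 29,733.57 × 5.95148 = HKD 176,958.75
HKD 176,958.75 × 2.14377 = ZAR 379,358.86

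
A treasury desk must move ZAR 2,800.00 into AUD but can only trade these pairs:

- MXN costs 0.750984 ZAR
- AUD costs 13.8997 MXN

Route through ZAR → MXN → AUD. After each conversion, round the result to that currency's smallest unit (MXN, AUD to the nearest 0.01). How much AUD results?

AUD 268.24

ZAR 2,800.00 ÷ 0.750984 = MXN 3,728.44
MXN 3,728.44 ÷ 13.8997 = AUD 268.24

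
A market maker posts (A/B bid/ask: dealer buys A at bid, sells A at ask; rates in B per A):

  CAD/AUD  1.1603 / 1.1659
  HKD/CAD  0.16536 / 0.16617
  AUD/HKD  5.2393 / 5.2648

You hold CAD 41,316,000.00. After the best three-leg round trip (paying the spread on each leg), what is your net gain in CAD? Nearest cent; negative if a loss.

Best loop CAD → AUD → HKD → CAD:
CAD 41,316,000.00 × 1.1603 (sell CAD at bid) = AUD 47,938,954.80
AUD 47,938,954.80 × 5.2393 (sell AUD at bid) = HKD 251,166,565.88
HKD 251,166,565.88 × 0.16536 (sell HKD at bid) = CAD 41,532,903.33

Net profit: CAD 216,903.33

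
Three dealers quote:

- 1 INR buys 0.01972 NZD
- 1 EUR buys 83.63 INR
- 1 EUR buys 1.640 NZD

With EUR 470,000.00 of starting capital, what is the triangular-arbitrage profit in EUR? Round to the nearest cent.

Profit: EUR 2,631.89

Profitable loop is EUR → INR → NZD → EUR:
EUR 470,000.00 × 83.63 = INR 39,306,100.00
INR 39,306,100.00 × 0.01972 = NZD 775,116.29
NZD 775,116.29 ÷ 1.640 = EUR 472,631.89
Profit = EUR 472,631.89 − EUR 470,000.00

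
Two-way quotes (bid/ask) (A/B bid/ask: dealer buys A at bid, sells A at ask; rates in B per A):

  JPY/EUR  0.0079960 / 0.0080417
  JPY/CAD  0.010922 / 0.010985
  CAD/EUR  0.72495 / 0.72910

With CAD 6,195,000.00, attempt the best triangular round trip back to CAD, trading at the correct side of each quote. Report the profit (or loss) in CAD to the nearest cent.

Net result: CAD -10,181.82 (no profitable arbitrage after spreads)

Best loop CAD → JPY → EUR → CAD:
CAD 6,195,000.00 ÷ 0.010985 (buy JPY at ask) = JPY 563,950,842
JPY 563,950,842 × 0.0079960 (sell JPY at bid) = EUR 4,509,350.93
EUR 4,509,350.93 ÷ 0.72910 (buy CAD at ask) = CAD 6,184,818.18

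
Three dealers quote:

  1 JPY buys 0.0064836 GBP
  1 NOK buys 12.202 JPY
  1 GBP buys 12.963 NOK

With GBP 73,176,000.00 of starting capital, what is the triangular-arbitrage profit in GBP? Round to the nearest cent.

Profitable loop is GBP → NOK → JPY → GBP:
GBP 73,176,000.00 × 12.963 = NOK 948,580,488.00
NOK 948,580,488.00 × 12.202 = JPY 11,574,579,115
JPY 11,574,579,115 × 0.0064836 = GBP 75,044,941.15
Profit = GBP 75,044,941.15 − GBP 73,176,000.00

Profit: GBP 1,868,941.15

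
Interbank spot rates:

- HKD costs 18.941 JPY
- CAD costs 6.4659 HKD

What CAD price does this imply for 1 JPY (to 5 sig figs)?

1 JPY ÷ 18.941 = 0.0527955 HKD
0.0527955 HKD ÷ 6.4659 = 0.00816522 CAD

JPY/CAD = 0.0081652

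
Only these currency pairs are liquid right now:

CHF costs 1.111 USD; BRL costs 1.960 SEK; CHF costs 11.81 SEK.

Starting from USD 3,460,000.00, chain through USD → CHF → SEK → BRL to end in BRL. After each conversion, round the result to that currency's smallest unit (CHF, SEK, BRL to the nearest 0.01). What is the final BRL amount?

USD 3,460,000.00 ÷ 1.111 = CHF 3,114,311.43
CHF 3,114,311.43 × 11.81 = SEK 36,780,017.99
SEK 36,780,017.99 ÷ 1.960 = BRL 18,765,315.30

BRL 18,765,315.30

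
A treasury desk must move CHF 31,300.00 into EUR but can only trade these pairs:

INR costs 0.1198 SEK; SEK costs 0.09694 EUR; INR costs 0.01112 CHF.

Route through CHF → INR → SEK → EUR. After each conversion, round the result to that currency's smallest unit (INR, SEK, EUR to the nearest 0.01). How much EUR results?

CHF 31,300.00 ÷ 0.01112 = INR 2,814,748.20
INR 2,814,748.20 × 0.1198 = SEK 337,206.83
SEK 337,206.83 × 0.09694 = EUR 32,688.83

EUR 32,688.83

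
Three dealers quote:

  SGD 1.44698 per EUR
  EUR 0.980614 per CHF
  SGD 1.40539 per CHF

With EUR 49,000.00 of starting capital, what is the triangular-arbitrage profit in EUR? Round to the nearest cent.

Profitable loop is EUR → SGD → CHF → EUR:
EUR 49,000.00 × 1.44698 = SGD 70,902.02
SGD 70,902.02 ÷ 1.40539 = CHF 50,450.07
CHF 50,450.07 × 0.980614 = EUR 49,472.04
Profit = EUR 49,472.04 − EUR 49,000.00

Profit: EUR 472.04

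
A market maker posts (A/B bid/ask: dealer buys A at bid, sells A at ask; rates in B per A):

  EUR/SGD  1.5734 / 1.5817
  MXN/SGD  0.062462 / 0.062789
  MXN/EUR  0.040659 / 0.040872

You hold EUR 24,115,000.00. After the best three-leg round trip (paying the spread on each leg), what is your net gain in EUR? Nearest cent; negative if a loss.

Net profit: EUR 454,682.18

Best loop EUR → SGD → MXN → EUR:
EUR 24,115,000.00 × 1.5734 (sell EUR at bid) = SGD 37,942,541.00
SGD 37,942,541.00 ÷ 0.062789 (buy MXN at ask) = MXN 604,286,435.52
MXN 604,286,435.52 × 0.040659 (sell MXN at bid) = EUR 24,569,682.18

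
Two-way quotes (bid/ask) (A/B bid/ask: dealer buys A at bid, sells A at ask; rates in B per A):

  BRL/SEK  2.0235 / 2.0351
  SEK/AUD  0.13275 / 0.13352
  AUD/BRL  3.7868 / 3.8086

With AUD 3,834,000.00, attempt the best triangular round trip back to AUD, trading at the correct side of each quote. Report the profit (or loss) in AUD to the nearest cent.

Best loop AUD → BRL → SEK → AUD:
AUD 3,834,000.00 × 3.7868 (sell AUD at bid) = BRL 14,518,591.20
BRL 14,518,591.20 × 2.0235 (sell BRL at bid) = SEK 29,378,369.29
SEK 29,378,369.29 × 0.13275 (sell SEK at bid) = AUD 3,899,978.52

Net profit: AUD 65,978.52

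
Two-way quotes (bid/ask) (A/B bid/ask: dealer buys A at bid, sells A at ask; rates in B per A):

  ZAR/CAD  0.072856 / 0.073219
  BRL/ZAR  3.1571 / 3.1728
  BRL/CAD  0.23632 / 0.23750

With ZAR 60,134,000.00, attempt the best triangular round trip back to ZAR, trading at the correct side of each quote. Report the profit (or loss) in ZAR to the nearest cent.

Best loop ZAR → BRL → CAD → ZAR:
ZAR 60,134,000.00 ÷ 3.1728 (buy BRL at ask) = BRL 18,952,975.29
BRL 18,952,975.29 × 0.23632 (sell BRL at bid) = CAD 4,478,967.12
CAD 4,478,967.12 ÷ 0.073219 (buy ZAR at ask) = ZAR 61,172,197.39

Net profit: ZAR 1,038,197.39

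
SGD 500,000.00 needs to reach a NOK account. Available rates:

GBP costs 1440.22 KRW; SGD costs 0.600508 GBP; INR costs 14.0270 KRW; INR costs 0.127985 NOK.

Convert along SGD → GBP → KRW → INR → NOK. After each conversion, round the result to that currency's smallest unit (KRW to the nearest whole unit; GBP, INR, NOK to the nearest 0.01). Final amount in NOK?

NOK 3,945,589.65

SGD 500,000.00 × 0.600508 = GBP 300,254.00
GBP 300,254.00 × 1440.22 = KRW 432,431,816
KRW 432,431,816 ÷ 14.0270 = INR 30,828,531.83
INR 30,828,531.83 × 0.127985 = NOK 3,945,589.65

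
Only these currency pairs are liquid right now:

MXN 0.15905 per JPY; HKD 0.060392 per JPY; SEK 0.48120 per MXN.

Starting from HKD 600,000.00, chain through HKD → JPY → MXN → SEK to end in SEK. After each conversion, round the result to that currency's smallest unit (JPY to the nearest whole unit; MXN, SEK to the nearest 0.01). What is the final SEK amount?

SEK 760,380.80

HKD 600,000.00 ÷ 0.060392 = JPY 9,935,091
JPY 9,935,091 × 0.15905 = MXN 1,580,176.22
MXN 1,580,176.22 × 0.48120 = SEK 760,380.80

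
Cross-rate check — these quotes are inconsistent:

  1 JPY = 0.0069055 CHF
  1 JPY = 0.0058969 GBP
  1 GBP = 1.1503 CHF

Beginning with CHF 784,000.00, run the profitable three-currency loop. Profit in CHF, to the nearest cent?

Profit: CHF 14,134.91

Profitable loop is CHF → GBP → JPY → CHF:
CHF 784,000.00 ÷ 1.1503 = GBP 681,561.33
GBP 681,561.33 ÷ 0.0058969 = JPY 115,579,598
JPY 115,579,598 × 0.0069055 = CHF 798,134.91
Profit = CHF 798,134.91 − CHF 784,000.00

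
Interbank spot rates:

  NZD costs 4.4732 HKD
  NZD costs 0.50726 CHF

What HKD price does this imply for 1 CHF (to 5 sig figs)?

1 CHF ÷ 0.50726 = 1.97138 NZD
1.97138 NZD × 4.4732 = 8.81836 HKD

CHF/HKD = 8.8184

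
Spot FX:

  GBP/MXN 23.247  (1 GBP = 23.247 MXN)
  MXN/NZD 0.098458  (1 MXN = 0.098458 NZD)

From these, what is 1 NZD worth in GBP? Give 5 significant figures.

1 NZD ÷ 0.098458 = 10.1566 MXN
10.1566 MXN ÷ 23.247 = 0.4369 GBP

NZD/GBP = 0.43690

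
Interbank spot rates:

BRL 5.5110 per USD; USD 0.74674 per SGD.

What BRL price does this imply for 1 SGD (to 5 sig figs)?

SGD/BRL = 4.1153

1 SGD × 0.74674 = 0.74674 USD
0.74674 USD × 5.5110 = 4.11528 BRL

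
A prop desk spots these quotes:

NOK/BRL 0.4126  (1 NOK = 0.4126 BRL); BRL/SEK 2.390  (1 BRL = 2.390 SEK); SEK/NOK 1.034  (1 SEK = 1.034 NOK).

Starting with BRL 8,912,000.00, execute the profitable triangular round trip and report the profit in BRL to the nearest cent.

Profitable loop is BRL → SEK → NOK → BRL:
BRL 8,912,000.00 × 2.390 = SEK 21,299,680.00
SEK 21,299,680.00 × 1.034 = NOK 22,023,869.12
NOK 22,023,869.12 × 0.4126 = BRL 9,087,048.40
Profit = BRL 9,087,048.40 − BRL 8,912,000.00

Profit: BRL 175,048.40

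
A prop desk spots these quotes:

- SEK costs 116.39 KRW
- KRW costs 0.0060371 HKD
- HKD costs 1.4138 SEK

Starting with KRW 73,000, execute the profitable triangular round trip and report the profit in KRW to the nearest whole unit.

Profit: KRW 484

Profitable loop is KRW → SEK → HKD → KRW:
KRW 73,000 ÷ 116.39 = SEK 627.20
SEK 627.20 ÷ 1.4138 = HKD 443.63
HKD 443.63 ÷ 0.0060371 = KRW 73,484
Profit = KRW 73,484 − KRW 73,000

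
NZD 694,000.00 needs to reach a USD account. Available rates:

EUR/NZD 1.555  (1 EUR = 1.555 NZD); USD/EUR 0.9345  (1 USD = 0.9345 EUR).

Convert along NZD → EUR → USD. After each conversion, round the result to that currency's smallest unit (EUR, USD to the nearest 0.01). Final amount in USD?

NZD 694,000.00 ÷ 1.555 = EUR 446,302.25
EUR 446,302.25 ÷ 0.9345 = USD 477,584.00

USD 477,584.00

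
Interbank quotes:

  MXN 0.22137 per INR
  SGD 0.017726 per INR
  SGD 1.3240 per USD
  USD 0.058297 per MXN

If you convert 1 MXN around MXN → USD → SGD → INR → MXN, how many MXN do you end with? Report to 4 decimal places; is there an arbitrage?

0.9639 (arbitrage exists)

Around MXN → USD → SGD → INR → MXN: 1 × 0.058297 × 1.3240 ÷ 0.017726 × 0.22137 = 0.963923
Product < 1; profitable direction is MXN → INR → SGD → USD → MXN.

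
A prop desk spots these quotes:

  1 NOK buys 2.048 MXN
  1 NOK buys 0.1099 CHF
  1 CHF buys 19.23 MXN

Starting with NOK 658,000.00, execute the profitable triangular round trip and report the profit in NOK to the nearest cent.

Profitable loop is NOK → CHF → MXN → NOK:
NOK 658,000.00 × 0.1099 = CHF 72,314.20
CHF 72,314.20 × 19.23 = MXN 1,390,602.07
MXN 1,390,602.07 ÷ 2.048 = NOK 679,004.92
Profit = NOK 679,004.92 − NOK 658,000.00

Profit: NOK 21,004.92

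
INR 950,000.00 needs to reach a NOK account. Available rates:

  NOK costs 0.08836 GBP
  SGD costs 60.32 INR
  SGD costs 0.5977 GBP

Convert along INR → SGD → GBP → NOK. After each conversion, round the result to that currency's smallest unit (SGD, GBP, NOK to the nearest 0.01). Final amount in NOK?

NOK 106,534.40

INR 950,000.00 ÷ 60.32 = SGD 15,749.34
SGD 15,749.34 × 0.5977 = GBP 9,413.38
GBP 9,413.38 ÷ 0.08836 = NOK 106,534.40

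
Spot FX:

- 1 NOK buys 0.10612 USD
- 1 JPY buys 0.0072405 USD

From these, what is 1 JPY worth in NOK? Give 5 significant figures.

1 JPY × 0.0072405 = 0.0072405 USD
0.0072405 USD ÷ 0.10612 = 0.0682294 NOK

JPY/NOK = 0.068229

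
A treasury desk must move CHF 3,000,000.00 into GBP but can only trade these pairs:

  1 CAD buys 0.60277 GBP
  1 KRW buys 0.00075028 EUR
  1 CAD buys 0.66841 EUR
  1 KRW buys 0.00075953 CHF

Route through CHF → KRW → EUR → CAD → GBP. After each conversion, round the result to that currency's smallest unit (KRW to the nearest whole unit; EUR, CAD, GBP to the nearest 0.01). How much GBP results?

CHF 3,000,000.00 ÷ 0.00075953 = KRW 3,949,811,067
KRW 3,949,811,067 × 0.00075028 = EUR 2,963,464.25
EUR 2,963,464.25 ÷ 0.66841 = CAD 4,433,602.50
CAD 4,433,602.50 × 0.60277 = GBP 2,672,442.58

GBP 2,672,442.58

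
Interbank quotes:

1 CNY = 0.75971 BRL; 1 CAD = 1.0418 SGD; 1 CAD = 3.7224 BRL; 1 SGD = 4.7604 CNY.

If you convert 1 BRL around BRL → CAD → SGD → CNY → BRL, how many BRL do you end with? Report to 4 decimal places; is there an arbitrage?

1.0122 (arbitrage exists)

Around BRL → CAD → SGD → CNY → BRL: 1 ÷ 3.7224 × 1.0418 × 4.7604 × 0.75971 = 1.012168
Product > 1; profitable direction is BRL → CAD → SGD → CNY → BRL.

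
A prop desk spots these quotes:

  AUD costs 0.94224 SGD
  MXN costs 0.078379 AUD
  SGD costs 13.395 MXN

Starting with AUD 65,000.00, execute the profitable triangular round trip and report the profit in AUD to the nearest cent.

Profit: AUD 706.66

Profitable loop is AUD → MXN → SGD → AUD:
AUD 65,000.00 ÷ 0.078379 = MXN 829,303.77
MXN 829,303.77 ÷ 13.395 = SGD 61,911.44
SGD 61,911.44 ÷ 0.94224 = AUD 65,706.66
Profit = AUD 65,706.66 − AUD 65,000.00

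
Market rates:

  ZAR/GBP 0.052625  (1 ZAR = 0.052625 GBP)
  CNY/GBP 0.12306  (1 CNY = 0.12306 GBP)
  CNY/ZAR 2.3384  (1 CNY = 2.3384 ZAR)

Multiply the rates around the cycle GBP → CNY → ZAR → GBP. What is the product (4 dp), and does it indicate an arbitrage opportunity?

1.0000 (no arbitrage)

Around GBP → CNY → ZAR → GBP: 1 ÷ 0.12306 × 2.3384 × 0.052625 = 0.999986
Product ≈ 1 (deviation 0.001%, within rounding noise).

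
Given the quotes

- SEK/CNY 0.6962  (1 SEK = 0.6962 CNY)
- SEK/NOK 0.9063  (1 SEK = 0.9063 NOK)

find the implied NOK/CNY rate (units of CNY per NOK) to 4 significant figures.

NOK/CNY = 0.7682

1 NOK ÷ 0.9063 = 1.10339 SEK
1.10339 SEK × 0.6962 = 0.768178 CNY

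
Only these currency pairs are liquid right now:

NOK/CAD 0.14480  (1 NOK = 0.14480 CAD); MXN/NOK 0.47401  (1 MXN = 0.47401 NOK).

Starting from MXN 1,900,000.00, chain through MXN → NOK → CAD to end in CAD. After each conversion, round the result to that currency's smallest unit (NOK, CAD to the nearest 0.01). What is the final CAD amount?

MXN 1,900,000.00 × 0.47401 = NOK 900,619.00
NOK 900,619.00 × 0.14480 = CAD 130,409.63

CAD 130,409.63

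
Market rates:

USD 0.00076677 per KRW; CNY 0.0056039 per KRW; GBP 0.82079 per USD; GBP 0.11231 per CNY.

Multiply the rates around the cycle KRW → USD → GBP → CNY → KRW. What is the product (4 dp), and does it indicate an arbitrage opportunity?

1.0000 (no arbitrage)

Around KRW → USD → GBP → CNY → KRW: 1 × 0.00076677 × 0.82079 ÷ 0.11231 ÷ 0.0056039 = 0.999973
Product ≈ 1 (deviation 0.003%, within rounding noise).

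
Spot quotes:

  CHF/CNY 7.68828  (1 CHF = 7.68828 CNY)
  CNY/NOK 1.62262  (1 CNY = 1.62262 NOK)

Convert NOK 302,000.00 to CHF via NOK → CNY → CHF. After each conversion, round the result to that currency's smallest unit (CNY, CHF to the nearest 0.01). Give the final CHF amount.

NOK 302,000.00 ÷ 1.62262 = CNY 186,118.75
CNY 186,118.75 ÷ 7.68828 = CHF 24,208.11

CHF 24,208.11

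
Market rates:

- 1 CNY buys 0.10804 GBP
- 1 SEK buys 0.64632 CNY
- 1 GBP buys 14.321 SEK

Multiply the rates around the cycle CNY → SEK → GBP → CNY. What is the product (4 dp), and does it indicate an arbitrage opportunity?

Around CNY → SEK → GBP → CNY: 1 ÷ 0.64632 ÷ 14.321 ÷ 0.10804 = 0.999987
Product ≈ 1 (deviation 0.001%, within rounding noise).

1.0000 (no arbitrage)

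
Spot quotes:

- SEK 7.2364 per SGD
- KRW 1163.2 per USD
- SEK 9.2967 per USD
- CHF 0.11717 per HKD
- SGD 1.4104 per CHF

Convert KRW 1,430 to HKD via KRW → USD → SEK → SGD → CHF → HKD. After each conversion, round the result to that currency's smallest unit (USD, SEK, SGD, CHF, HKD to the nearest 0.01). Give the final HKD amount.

HKD 9.56

KRW 1,430 ÷ 1163.2 = USD 1.23
USD 1.23 × 9.2967 = SEK 11.43
SEK 11.43 ÷ 7.2364 = SGD 1.58
SGD 1.58 ÷ 1.4104 = CHF 1.12
CHF 1.12 ÷ 0.11717 = HKD 9.56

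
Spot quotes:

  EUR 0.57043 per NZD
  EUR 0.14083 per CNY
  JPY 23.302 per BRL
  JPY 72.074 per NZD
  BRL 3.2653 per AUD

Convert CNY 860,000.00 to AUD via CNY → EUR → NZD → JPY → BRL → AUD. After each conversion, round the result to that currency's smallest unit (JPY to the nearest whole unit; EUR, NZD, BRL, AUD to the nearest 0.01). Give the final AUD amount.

CNY 860,000.00 × 0.14083 = EUR 121,113.80
EUR 121,113.80 ÷ 0.57043 = NZD 212,320.18
NZD 212,320.18 × 72.074 = JPY 15,302,765
JPY 15,302,765 ÷ 23.302 = BRL 656,714.66
BRL 656,714.66 ÷ 3.2653 = AUD 201,119.24

AUD 201,119.24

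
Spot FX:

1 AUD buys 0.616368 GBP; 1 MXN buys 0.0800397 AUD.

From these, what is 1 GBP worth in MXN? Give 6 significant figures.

1 GBP ÷ 0.616368 = 1.62241 AUD
1.62241 AUD ÷ 0.0800397 = 20.27 MXN

GBP/MXN = 20.2700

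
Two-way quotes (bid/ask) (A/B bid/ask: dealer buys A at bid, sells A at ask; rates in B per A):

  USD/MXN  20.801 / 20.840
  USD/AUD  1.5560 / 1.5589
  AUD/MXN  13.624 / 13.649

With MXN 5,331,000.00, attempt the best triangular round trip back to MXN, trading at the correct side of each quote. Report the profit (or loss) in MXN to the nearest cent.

Net profit: MXN 91,820.08

Best loop MXN → USD → AUD → MXN:
MXN 5,331,000.00 ÷ 20.840 (buy USD at ask) = USD 255,806.14
USD 255,806.14 × 1.5560 (sell USD at bid) = AUD 398,034.36
AUD 398,034.36 × 13.624 (sell AUD at bid) = MXN 5,422,820.08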